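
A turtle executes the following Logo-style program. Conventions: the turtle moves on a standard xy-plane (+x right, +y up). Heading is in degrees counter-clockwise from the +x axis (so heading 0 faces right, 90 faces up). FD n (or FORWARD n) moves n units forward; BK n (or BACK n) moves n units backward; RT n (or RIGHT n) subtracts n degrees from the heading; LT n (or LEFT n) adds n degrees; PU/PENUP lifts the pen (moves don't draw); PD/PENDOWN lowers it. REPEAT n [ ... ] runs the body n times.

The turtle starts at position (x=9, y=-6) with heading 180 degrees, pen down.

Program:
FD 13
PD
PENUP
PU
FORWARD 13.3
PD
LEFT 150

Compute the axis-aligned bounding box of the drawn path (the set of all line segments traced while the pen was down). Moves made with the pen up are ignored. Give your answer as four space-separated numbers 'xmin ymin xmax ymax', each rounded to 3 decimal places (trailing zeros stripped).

Answer: -4 -6 9 -6

Derivation:
Executing turtle program step by step:
Start: pos=(9,-6), heading=180, pen down
FD 13: (9,-6) -> (-4,-6) [heading=180, draw]
PD: pen down
PU: pen up
PU: pen up
FD 13.3: (-4,-6) -> (-17.3,-6) [heading=180, move]
PD: pen down
LT 150: heading 180 -> 330
Final: pos=(-17.3,-6), heading=330, 1 segment(s) drawn

Segment endpoints: x in {-4, 9}, y in {-6, -6}
xmin=-4, ymin=-6, xmax=9, ymax=-6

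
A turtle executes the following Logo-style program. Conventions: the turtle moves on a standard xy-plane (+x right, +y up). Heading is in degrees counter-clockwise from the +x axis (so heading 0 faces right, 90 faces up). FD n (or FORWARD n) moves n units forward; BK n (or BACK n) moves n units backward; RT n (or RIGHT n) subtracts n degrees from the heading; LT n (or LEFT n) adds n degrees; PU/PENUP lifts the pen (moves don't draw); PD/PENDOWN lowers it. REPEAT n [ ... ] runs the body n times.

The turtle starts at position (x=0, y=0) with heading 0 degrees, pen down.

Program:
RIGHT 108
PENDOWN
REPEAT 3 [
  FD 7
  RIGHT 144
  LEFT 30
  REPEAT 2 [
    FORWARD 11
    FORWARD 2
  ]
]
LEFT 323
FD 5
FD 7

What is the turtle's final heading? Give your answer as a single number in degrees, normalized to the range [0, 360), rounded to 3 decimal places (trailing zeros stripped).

Executing turtle program step by step:
Start: pos=(0,0), heading=0, pen down
RT 108: heading 0 -> 252
PD: pen down
REPEAT 3 [
  -- iteration 1/3 --
  FD 7: (0,0) -> (-2.163,-6.657) [heading=252, draw]
  RT 144: heading 252 -> 108
  LT 30: heading 108 -> 138
  REPEAT 2 [
    -- iteration 1/2 --
    FD 11: (-2.163,-6.657) -> (-10.338,0.703) [heading=138, draw]
    FD 2: (-10.338,0.703) -> (-11.824,2.041) [heading=138, draw]
    -- iteration 2/2 --
    FD 11: (-11.824,2.041) -> (-19.999,9.402) [heading=138, draw]
    FD 2: (-19.999,9.402) -> (-21.485,10.74) [heading=138, draw]
  ]
  -- iteration 2/3 --
  FD 7: (-21.485,10.74) -> (-26.687,15.424) [heading=138, draw]
  RT 144: heading 138 -> 354
  LT 30: heading 354 -> 24
  REPEAT 2 [
    -- iteration 1/2 --
    FD 11: (-26.687,15.424) -> (-16.638,19.898) [heading=24, draw]
    FD 2: (-16.638,19.898) -> (-14.811,20.711) [heading=24, draw]
    -- iteration 2/2 --
    FD 11: (-14.811,20.711) -> (-4.762,25.186) [heading=24, draw]
    FD 2: (-4.762,25.186) -> (-2.935,25.999) [heading=24, draw]
  ]
  -- iteration 3/3 --
  FD 7: (-2.935,25.999) -> (3.46,28.846) [heading=24, draw]
  RT 144: heading 24 -> 240
  LT 30: heading 240 -> 270
  REPEAT 2 [
    -- iteration 1/2 --
    FD 11: (3.46,28.846) -> (3.46,17.846) [heading=270, draw]
    FD 2: (3.46,17.846) -> (3.46,15.846) [heading=270, draw]
    -- iteration 2/2 --
    FD 11: (3.46,15.846) -> (3.46,4.846) [heading=270, draw]
    FD 2: (3.46,4.846) -> (3.46,2.846) [heading=270, draw]
  ]
]
LT 323: heading 270 -> 233
FD 5: (3.46,2.846) -> (0.451,-1.147) [heading=233, draw]
FD 7: (0.451,-1.147) -> (-3.762,-6.737) [heading=233, draw]
Final: pos=(-3.762,-6.737), heading=233, 17 segment(s) drawn

Answer: 233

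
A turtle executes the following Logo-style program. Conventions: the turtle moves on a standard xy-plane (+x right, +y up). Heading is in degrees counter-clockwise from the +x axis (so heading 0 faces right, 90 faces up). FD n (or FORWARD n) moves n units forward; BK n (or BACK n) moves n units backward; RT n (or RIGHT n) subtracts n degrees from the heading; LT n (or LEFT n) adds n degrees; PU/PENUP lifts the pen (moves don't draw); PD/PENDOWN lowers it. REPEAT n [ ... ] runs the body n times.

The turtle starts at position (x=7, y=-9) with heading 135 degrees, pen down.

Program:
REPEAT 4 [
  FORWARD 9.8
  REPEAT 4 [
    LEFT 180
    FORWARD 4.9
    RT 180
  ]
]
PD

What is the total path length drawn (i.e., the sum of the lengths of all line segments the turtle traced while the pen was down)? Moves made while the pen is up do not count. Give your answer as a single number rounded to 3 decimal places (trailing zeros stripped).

Executing turtle program step by step:
Start: pos=(7,-9), heading=135, pen down
REPEAT 4 [
  -- iteration 1/4 --
  FD 9.8: (7,-9) -> (0.07,-2.07) [heading=135, draw]
  REPEAT 4 [
    -- iteration 1/4 --
    LT 180: heading 135 -> 315
    FD 4.9: (0.07,-2.07) -> (3.535,-5.535) [heading=315, draw]
    RT 180: heading 315 -> 135
    -- iteration 2/4 --
    LT 180: heading 135 -> 315
    FD 4.9: (3.535,-5.535) -> (7,-9) [heading=315, draw]
    RT 180: heading 315 -> 135
    -- iteration 3/4 --
    LT 180: heading 135 -> 315
    FD 4.9: (7,-9) -> (10.465,-12.465) [heading=315, draw]
    RT 180: heading 315 -> 135
    -- iteration 4/4 --
    LT 180: heading 135 -> 315
    FD 4.9: (10.465,-12.465) -> (13.93,-15.93) [heading=315, draw]
    RT 180: heading 315 -> 135
  ]
  -- iteration 2/4 --
  FD 9.8: (13.93,-15.93) -> (7,-9) [heading=135, draw]
  REPEAT 4 [
    -- iteration 1/4 --
    LT 180: heading 135 -> 315
    FD 4.9: (7,-9) -> (10.465,-12.465) [heading=315, draw]
    RT 180: heading 315 -> 135
    -- iteration 2/4 --
    LT 180: heading 135 -> 315
    FD 4.9: (10.465,-12.465) -> (13.93,-15.93) [heading=315, draw]
    RT 180: heading 315 -> 135
    -- iteration 3/4 --
    LT 180: heading 135 -> 315
    FD 4.9: (13.93,-15.93) -> (17.394,-19.394) [heading=315, draw]
    RT 180: heading 315 -> 135
    -- iteration 4/4 --
    LT 180: heading 135 -> 315
    FD 4.9: (17.394,-19.394) -> (20.859,-22.859) [heading=315, draw]
    RT 180: heading 315 -> 135
  ]
  -- iteration 3/4 --
  FD 9.8: (20.859,-22.859) -> (13.93,-15.93) [heading=135, draw]
  REPEAT 4 [
    -- iteration 1/4 --
    LT 180: heading 135 -> 315
    FD 4.9: (13.93,-15.93) -> (17.394,-19.394) [heading=315, draw]
    RT 180: heading 315 -> 135
    -- iteration 2/4 --
    LT 180: heading 135 -> 315
    FD 4.9: (17.394,-19.394) -> (20.859,-22.859) [heading=315, draw]
    RT 180: heading 315 -> 135
    -- iteration 3/4 --
    LT 180: heading 135 -> 315
    FD 4.9: (20.859,-22.859) -> (24.324,-26.324) [heading=315, draw]
    RT 180: heading 315 -> 135
    -- iteration 4/4 --
    LT 180: heading 135 -> 315
    FD 4.9: (24.324,-26.324) -> (27.789,-29.789) [heading=315, draw]
    RT 180: heading 315 -> 135
  ]
  -- iteration 4/4 --
  FD 9.8: (27.789,-29.789) -> (20.859,-22.859) [heading=135, draw]
  REPEAT 4 [
    -- iteration 1/4 --
    LT 180: heading 135 -> 315
    FD 4.9: (20.859,-22.859) -> (24.324,-26.324) [heading=315, draw]
    RT 180: heading 315 -> 135
    -- iteration 2/4 --
    LT 180: heading 135 -> 315
    FD 4.9: (24.324,-26.324) -> (27.789,-29.789) [heading=315, draw]
    RT 180: heading 315 -> 135
    -- iteration 3/4 --
    LT 180: heading 135 -> 315
    FD 4.9: (27.789,-29.789) -> (31.254,-33.254) [heading=315, draw]
    RT 180: heading 315 -> 135
    -- iteration 4/4 --
    LT 180: heading 135 -> 315
    FD 4.9: (31.254,-33.254) -> (34.719,-36.719) [heading=315, draw]
    RT 180: heading 315 -> 135
  ]
]
PD: pen down
Final: pos=(34.719,-36.719), heading=135, 20 segment(s) drawn

Segment lengths:
  seg 1: (7,-9) -> (0.07,-2.07), length = 9.8
  seg 2: (0.07,-2.07) -> (3.535,-5.535), length = 4.9
  seg 3: (3.535,-5.535) -> (7,-9), length = 4.9
  seg 4: (7,-9) -> (10.465,-12.465), length = 4.9
  seg 5: (10.465,-12.465) -> (13.93,-15.93), length = 4.9
  seg 6: (13.93,-15.93) -> (7,-9), length = 9.8
  seg 7: (7,-9) -> (10.465,-12.465), length = 4.9
  seg 8: (10.465,-12.465) -> (13.93,-15.93), length = 4.9
  seg 9: (13.93,-15.93) -> (17.394,-19.394), length = 4.9
  seg 10: (17.394,-19.394) -> (20.859,-22.859), length = 4.9
  seg 11: (20.859,-22.859) -> (13.93,-15.93), length = 9.8
  seg 12: (13.93,-15.93) -> (17.394,-19.394), length = 4.9
  seg 13: (17.394,-19.394) -> (20.859,-22.859), length = 4.9
  seg 14: (20.859,-22.859) -> (24.324,-26.324), length = 4.9
  seg 15: (24.324,-26.324) -> (27.789,-29.789), length = 4.9
  seg 16: (27.789,-29.789) -> (20.859,-22.859), length = 9.8
  seg 17: (20.859,-22.859) -> (24.324,-26.324), length = 4.9
  seg 18: (24.324,-26.324) -> (27.789,-29.789), length = 4.9
  seg 19: (27.789,-29.789) -> (31.254,-33.254), length = 4.9
  seg 20: (31.254,-33.254) -> (34.719,-36.719), length = 4.9
Total = 117.6

Answer: 117.6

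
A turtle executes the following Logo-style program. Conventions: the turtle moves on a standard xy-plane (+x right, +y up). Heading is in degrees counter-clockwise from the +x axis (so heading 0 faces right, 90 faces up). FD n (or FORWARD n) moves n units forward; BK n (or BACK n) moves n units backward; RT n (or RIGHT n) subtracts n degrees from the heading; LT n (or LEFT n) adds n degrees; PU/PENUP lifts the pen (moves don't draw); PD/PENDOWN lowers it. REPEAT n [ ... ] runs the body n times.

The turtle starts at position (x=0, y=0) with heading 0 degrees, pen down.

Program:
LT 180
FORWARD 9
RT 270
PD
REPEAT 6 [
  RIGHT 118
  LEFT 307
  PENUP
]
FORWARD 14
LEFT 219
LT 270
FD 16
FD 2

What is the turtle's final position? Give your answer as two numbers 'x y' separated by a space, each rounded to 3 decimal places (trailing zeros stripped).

Answer: 1.384 9.746

Derivation:
Executing turtle program step by step:
Start: pos=(0,0), heading=0, pen down
LT 180: heading 0 -> 180
FD 9: (0,0) -> (-9,0) [heading=180, draw]
RT 270: heading 180 -> 270
PD: pen down
REPEAT 6 [
  -- iteration 1/6 --
  RT 118: heading 270 -> 152
  LT 307: heading 152 -> 99
  PU: pen up
  -- iteration 2/6 --
  RT 118: heading 99 -> 341
  LT 307: heading 341 -> 288
  PU: pen up
  -- iteration 3/6 --
  RT 118: heading 288 -> 170
  LT 307: heading 170 -> 117
  PU: pen up
  -- iteration 4/6 --
  RT 118: heading 117 -> 359
  LT 307: heading 359 -> 306
  PU: pen up
  -- iteration 5/6 --
  RT 118: heading 306 -> 188
  LT 307: heading 188 -> 135
  PU: pen up
  -- iteration 6/6 --
  RT 118: heading 135 -> 17
  LT 307: heading 17 -> 324
  PU: pen up
]
FD 14: (-9,0) -> (2.326,-8.229) [heading=324, move]
LT 219: heading 324 -> 183
LT 270: heading 183 -> 93
FD 16: (2.326,-8.229) -> (1.489,7.749) [heading=93, move]
FD 2: (1.489,7.749) -> (1.384,9.746) [heading=93, move]
Final: pos=(1.384,9.746), heading=93, 1 segment(s) drawn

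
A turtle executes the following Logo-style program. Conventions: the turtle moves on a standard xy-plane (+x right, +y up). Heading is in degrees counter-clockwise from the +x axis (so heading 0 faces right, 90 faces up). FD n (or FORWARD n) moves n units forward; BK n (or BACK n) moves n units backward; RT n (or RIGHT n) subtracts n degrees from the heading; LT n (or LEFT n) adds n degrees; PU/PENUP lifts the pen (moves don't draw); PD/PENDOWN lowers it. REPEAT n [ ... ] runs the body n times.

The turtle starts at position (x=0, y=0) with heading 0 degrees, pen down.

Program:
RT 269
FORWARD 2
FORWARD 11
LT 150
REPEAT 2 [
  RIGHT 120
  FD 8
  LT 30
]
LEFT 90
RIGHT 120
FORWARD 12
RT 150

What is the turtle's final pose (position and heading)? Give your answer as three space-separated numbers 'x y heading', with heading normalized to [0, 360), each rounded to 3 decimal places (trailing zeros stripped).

Executing turtle program step by step:
Start: pos=(0,0), heading=0, pen down
RT 269: heading 0 -> 91
FD 2: (0,0) -> (-0.035,2) [heading=91, draw]
FD 11: (-0.035,2) -> (-0.227,12.998) [heading=91, draw]
LT 150: heading 91 -> 241
REPEAT 2 [
  -- iteration 1/2 --
  RT 120: heading 241 -> 121
  FD 8: (-0.227,12.998) -> (-4.347,19.855) [heading=121, draw]
  LT 30: heading 121 -> 151
  -- iteration 2/2 --
  RT 120: heading 151 -> 31
  FD 8: (-4.347,19.855) -> (2.51,23.976) [heading=31, draw]
  LT 30: heading 31 -> 61
]
LT 90: heading 61 -> 151
RT 120: heading 151 -> 31
FD 12: (2.51,23.976) -> (12.796,30.156) [heading=31, draw]
RT 150: heading 31 -> 241
Final: pos=(12.796,30.156), heading=241, 5 segment(s) drawn

Answer: 12.796 30.156 241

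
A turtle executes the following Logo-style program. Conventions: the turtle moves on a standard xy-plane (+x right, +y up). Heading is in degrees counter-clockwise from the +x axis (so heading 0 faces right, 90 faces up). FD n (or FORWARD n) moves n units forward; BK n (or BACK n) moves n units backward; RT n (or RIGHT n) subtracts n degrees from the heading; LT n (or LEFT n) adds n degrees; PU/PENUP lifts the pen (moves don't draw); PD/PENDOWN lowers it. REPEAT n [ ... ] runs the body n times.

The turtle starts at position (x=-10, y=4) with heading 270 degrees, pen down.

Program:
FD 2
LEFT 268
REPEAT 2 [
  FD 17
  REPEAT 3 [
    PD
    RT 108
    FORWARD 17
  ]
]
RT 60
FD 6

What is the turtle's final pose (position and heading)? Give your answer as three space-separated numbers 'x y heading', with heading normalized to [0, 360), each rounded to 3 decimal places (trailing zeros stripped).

Executing turtle program step by step:
Start: pos=(-10,4), heading=270, pen down
FD 2: (-10,4) -> (-10,2) [heading=270, draw]
LT 268: heading 270 -> 178
REPEAT 2 [
  -- iteration 1/2 --
  FD 17: (-10,2) -> (-26.99,2.593) [heading=178, draw]
  REPEAT 3 [
    -- iteration 1/3 --
    PD: pen down
    RT 108: heading 178 -> 70
    FD 17: (-26.99,2.593) -> (-21.175,18.568) [heading=70, draw]
    -- iteration 2/3 --
    PD: pen down
    RT 108: heading 70 -> 322
    FD 17: (-21.175,18.568) -> (-7.779,8.102) [heading=322, draw]
    -- iteration 3/3 --
    PD: pen down
    RT 108: heading 322 -> 214
    FD 17: (-7.779,8.102) -> (-21.873,-1.404) [heading=214, draw]
  ]
  -- iteration 2/2 --
  FD 17: (-21.873,-1.404) -> (-35.966,-10.911) [heading=214, draw]
  REPEAT 3 [
    -- iteration 1/3 --
    PD: pen down
    RT 108: heading 214 -> 106
    FD 17: (-35.966,-10.911) -> (-40.652,5.431) [heading=106, draw]
    -- iteration 2/3 --
    PD: pen down
    RT 108: heading 106 -> 358
    FD 17: (-40.652,5.431) -> (-23.663,4.837) [heading=358, draw]
    -- iteration 3/3 --
    PD: pen down
    RT 108: heading 358 -> 250
    FD 17: (-23.663,4.837) -> (-29.477,-11.137) [heading=250, draw]
  ]
]
RT 60: heading 250 -> 190
FD 6: (-29.477,-11.137) -> (-35.386,-12.179) [heading=190, draw]
Final: pos=(-35.386,-12.179), heading=190, 10 segment(s) drawn

Answer: -35.386 -12.179 190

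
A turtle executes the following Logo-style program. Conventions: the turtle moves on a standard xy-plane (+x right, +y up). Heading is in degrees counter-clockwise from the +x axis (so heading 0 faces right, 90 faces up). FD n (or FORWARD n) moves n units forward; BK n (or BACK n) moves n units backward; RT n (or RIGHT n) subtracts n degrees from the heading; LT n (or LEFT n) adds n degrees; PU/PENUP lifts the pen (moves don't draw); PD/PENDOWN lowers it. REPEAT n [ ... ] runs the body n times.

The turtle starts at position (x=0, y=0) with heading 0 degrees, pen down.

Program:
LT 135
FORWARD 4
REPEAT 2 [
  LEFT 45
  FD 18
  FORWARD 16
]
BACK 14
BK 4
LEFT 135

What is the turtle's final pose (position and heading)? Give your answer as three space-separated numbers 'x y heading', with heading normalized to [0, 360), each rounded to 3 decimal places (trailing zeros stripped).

Answer: -48.142 -8.485 0

Derivation:
Executing turtle program step by step:
Start: pos=(0,0), heading=0, pen down
LT 135: heading 0 -> 135
FD 4: (0,0) -> (-2.828,2.828) [heading=135, draw]
REPEAT 2 [
  -- iteration 1/2 --
  LT 45: heading 135 -> 180
  FD 18: (-2.828,2.828) -> (-20.828,2.828) [heading=180, draw]
  FD 16: (-20.828,2.828) -> (-36.828,2.828) [heading=180, draw]
  -- iteration 2/2 --
  LT 45: heading 180 -> 225
  FD 18: (-36.828,2.828) -> (-49.556,-9.899) [heading=225, draw]
  FD 16: (-49.556,-9.899) -> (-60.87,-21.213) [heading=225, draw]
]
BK 14: (-60.87,-21.213) -> (-50.971,-11.314) [heading=225, draw]
BK 4: (-50.971,-11.314) -> (-48.142,-8.485) [heading=225, draw]
LT 135: heading 225 -> 0
Final: pos=(-48.142,-8.485), heading=0, 7 segment(s) drawn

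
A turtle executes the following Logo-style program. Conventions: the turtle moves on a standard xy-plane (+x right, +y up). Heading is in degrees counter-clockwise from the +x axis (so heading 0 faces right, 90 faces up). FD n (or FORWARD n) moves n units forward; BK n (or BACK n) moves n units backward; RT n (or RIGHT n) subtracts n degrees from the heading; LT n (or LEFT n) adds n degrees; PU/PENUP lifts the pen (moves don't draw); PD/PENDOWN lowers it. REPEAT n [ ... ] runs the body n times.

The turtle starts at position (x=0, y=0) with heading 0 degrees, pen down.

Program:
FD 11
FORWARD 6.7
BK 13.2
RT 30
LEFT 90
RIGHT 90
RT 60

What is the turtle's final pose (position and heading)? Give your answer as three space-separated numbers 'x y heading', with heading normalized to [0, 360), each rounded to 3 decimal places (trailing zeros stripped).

Answer: 4.5 0 270

Derivation:
Executing turtle program step by step:
Start: pos=(0,0), heading=0, pen down
FD 11: (0,0) -> (11,0) [heading=0, draw]
FD 6.7: (11,0) -> (17.7,0) [heading=0, draw]
BK 13.2: (17.7,0) -> (4.5,0) [heading=0, draw]
RT 30: heading 0 -> 330
LT 90: heading 330 -> 60
RT 90: heading 60 -> 330
RT 60: heading 330 -> 270
Final: pos=(4.5,0), heading=270, 3 segment(s) drawn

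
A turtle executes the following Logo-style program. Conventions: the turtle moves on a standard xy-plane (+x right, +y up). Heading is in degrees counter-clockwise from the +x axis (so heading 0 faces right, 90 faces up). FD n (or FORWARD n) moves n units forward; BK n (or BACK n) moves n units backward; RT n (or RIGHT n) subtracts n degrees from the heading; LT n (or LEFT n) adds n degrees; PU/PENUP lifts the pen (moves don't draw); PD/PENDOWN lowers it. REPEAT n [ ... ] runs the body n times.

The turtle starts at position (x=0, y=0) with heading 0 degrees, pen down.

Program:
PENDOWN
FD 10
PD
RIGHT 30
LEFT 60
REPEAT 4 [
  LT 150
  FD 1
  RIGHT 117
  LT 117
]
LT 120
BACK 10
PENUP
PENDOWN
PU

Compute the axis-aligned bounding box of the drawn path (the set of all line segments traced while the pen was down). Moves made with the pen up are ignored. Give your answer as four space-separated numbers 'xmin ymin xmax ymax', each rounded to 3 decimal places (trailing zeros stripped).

Answer: 0 -5.634 10 0.366

Derivation:
Executing turtle program step by step:
Start: pos=(0,0), heading=0, pen down
PD: pen down
FD 10: (0,0) -> (10,0) [heading=0, draw]
PD: pen down
RT 30: heading 0 -> 330
LT 60: heading 330 -> 30
REPEAT 4 [
  -- iteration 1/4 --
  LT 150: heading 30 -> 180
  FD 1: (10,0) -> (9,0) [heading=180, draw]
  RT 117: heading 180 -> 63
  LT 117: heading 63 -> 180
  -- iteration 2/4 --
  LT 150: heading 180 -> 330
  FD 1: (9,0) -> (9.866,-0.5) [heading=330, draw]
  RT 117: heading 330 -> 213
  LT 117: heading 213 -> 330
  -- iteration 3/4 --
  LT 150: heading 330 -> 120
  FD 1: (9.866,-0.5) -> (9.366,0.366) [heading=120, draw]
  RT 117: heading 120 -> 3
  LT 117: heading 3 -> 120
  -- iteration 4/4 --
  LT 150: heading 120 -> 270
  FD 1: (9.366,0.366) -> (9.366,-0.634) [heading=270, draw]
  RT 117: heading 270 -> 153
  LT 117: heading 153 -> 270
]
LT 120: heading 270 -> 30
BK 10: (9.366,-0.634) -> (0.706,-5.634) [heading=30, draw]
PU: pen up
PD: pen down
PU: pen up
Final: pos=(0.706,-5.634), heading=30, 6 segment(s) drawn

Segment endpoints: x in {0, 0.706, 9, 9.366, 9.866, 10}, y in {-5.634, -0.634, -0.5, 0, 0, 0.366}
xmin=0, ymin=-5.634, xmax=10, ymax=0.366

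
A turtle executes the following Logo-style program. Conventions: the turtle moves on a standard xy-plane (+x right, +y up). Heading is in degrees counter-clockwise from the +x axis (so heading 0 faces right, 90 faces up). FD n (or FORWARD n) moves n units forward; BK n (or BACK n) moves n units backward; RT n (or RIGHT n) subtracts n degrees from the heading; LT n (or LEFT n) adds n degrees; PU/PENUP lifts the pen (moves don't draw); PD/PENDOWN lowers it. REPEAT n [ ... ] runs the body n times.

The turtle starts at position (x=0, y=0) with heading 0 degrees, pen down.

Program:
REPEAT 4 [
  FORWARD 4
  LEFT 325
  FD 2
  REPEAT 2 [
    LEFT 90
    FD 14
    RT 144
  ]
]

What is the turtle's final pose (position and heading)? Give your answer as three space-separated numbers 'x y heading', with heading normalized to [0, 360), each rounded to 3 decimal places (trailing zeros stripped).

Answer: 29.177 -7.058 148

Derivation:
Executing turtle program step by step:
Start: pos=(0,0), heading=0, pen down
REPEAT 4 [
  -- iteration 1/4 --
  FD 4: (0,0) -> (4,0) [heading=0, draw]
  LT 325: heading 0 -> 325
  FD 2: (4,0) -> (5.638,-1.147) [heading=325, draw]
  REPEAT 2 [
    -- iteration 1/2 --
    LT 90: heading 325 -> 55
    FD 14: (5.638,-1.147) -> (13.668,10.321) [heading=55, draw]
    RT 144: heading 55 -> 271
    -- iteration 2/2 --
    LT 90: heading 271 -> 1
    FD 14: (13.668,10.321) -> (27.666,10.565) [heading=1, draw]
    RT 144: heading 1 -> 217
  ]
  -- iteration 2/4 --
  FD 4: (27.666,10.565) -> (24.472,8.158) [heading=217, draw]
  LT 325: heading 217 -> 182
  FD 2: (24.472,8.158) -> (22.473,8.088) [heading=182, draw]
  REPEAT 2 [
    -- iteration 1/2 --
    LT 90: heading 182 -> 272
    FD 14: (22.473,8.088) -> (22.962,-5.903) [heading=272, draw]
    RT 144: heading 272 -> 128
    -- iteration 2/2 --
    LT 90: heading 128 -> 218
    FD 14: (22.962,-5.903) -> (11.929,-14.522) [heading=218, draw]
    RT 144: heading 218 -> 74
  ]
  -- iteration 3/4 --
  FD 4: (11.929,-14.522) -> (13.032,-10.677) [heading=74, draw]
  LT 325: heading 74 -> 39
  FD 2: (13.032,-10.677) -> (14.586,-9.419) [heading=39, draw]
  REPEAT 2 [
    -- iteration 1/2 --
    LT 90: heading 39 -> 129
    FD 14: (14.586,-9.419) -> (5.776,1.461) [heading=129, draw]
    RT 144: heading 129 -> 345
    -- iteration 2/2 --
    LT 90: heading 345 -> 75
    FD 14: (5.776,1.461) -> (9.399,14.984) [heading=75, draw]
    RT 144: heading 75 -> 291
  ]
  -- iteration 4/4 --
  FD 4: (9.399,14.984) -> (10.833,11.25) [heading=291, draw]
  LT 325: heading 291 -> 256
  FD 2: (10.833,11.25) -> (10.349,9.309) [heading=256, draw]
  REPEAT 2 [
    -- iteration 1/2 --
    LT 90: heading 256 -> 346
    FD 14: (10.349,9.309) -> (23.933,5.922) [heading=346, draw]
    RT 144: heading 346 -> 202
    -- iteration 2/2 --
    LT 90: heading 202 -> 292
    FD 14: (23.933,5.922) -> (29.177,-7.058) [heading=292, draw]
    RT 144: heading 292 -> 148
  ]
]
Final: pos=(29.177,-7.058), heading=148, 16 segment(s) drawn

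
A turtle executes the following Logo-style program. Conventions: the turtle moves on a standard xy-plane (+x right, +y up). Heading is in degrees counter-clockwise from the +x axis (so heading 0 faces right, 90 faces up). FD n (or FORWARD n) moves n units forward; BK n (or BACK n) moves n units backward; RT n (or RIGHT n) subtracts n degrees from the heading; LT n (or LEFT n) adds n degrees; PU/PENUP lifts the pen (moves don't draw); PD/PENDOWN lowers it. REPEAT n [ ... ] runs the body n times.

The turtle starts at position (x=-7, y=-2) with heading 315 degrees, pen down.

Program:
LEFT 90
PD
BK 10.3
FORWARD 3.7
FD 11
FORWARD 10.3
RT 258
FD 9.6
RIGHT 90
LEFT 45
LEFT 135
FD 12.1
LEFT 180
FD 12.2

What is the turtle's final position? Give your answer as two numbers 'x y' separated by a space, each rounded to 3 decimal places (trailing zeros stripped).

Answer: -4.602 13.707

Derivation:
Executing turtle program step by step:
Start: pos=(-7,-2), heading=315, pen down
LT 90: heading 315 -> 45
PD: pen down
BK 10.3: (-7,-2) -> (-14.283,-9.283) [heading=45, draw]
FD 3.7: (-14.283,-9.283) -> (-11.667,-6.667) [heading=45, draw]
FD 11: (-11.667,-6.667) -> (-3.889,1.111) [heading=45, draw]
FD 10.3: (-3.889,1.111) -> (3.394,8.394) [heading=45, draw]
RT 258: heading 45 -> 147
FD 9.6: (3.394,8.394) -> (-4.657,13.623) [heading=147, draw]
RT 90: heading 147 -> 57
LT 45: heading 57 -> 102
LT 135: heading 102 -> 237
FD 12.1: (-4.657,13.623) -> (-11.247,3.475) [heading=237, draw]
LT 180: heading 237 -> 57
FD 12.2: (-11.247,3.475) -> (-4.602,13.707) [heading=57, draw]
Final: pos=(-4.602,13.707), heading=57, 7 segment(s) drawn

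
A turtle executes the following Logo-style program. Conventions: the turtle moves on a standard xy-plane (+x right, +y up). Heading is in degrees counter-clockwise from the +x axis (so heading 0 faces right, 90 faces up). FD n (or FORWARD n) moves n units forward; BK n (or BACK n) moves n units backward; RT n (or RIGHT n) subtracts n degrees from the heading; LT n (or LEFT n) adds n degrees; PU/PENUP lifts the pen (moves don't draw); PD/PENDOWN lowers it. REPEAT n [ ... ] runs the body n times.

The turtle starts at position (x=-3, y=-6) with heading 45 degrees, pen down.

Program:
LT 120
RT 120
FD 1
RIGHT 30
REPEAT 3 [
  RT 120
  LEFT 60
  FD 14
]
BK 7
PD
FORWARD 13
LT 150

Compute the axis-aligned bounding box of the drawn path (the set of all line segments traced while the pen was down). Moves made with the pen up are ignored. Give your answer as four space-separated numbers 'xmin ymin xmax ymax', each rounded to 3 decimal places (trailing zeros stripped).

Answer: -15.335 -33.892 7.607 -5.293

Derivation:
Executing turtle program step by step:
Start: pos=(-3,-6), heading=45, pen down
LT 120: heading 45 -> 165
RT 120: heading 165 -> 45
FD 1: (-3,-6) -> (-2.293,-5.293) [heading=45, draw]
RT 30: heading 45 -> 15
REPEAT 3 [
  -- iteration 1/3 --
  RT 120: heading 15 -> 255
  LT 60: heading 255 -> 315
  FD 14: (-2.293,-5.293) -> (7.607,-15.192) [heading=315, draw]
  -- iteration 2/3 --
  RT 120: heading 315 -> 195
  LT 60: heading 195 -> 255
  FD 14: (7.607,-15.192) -> (3.983,-28.715) [heading=255, draw]
  -- iteration 3/3 --
  RT 120: heading 255 -> 135
  LT 60: heading 135 -> 195
  FD 14: (3.983,-28.715) -> (-9.54,-32.339) [heading=195, draw]
]
BK 7: (-9.54,-32.339) -> (-2.778,-30.527) [heading=195, draw]
PD: pen down
FD 13: (-2.778,-30.527) -> (-15.335,-33.892) [heading=195, draw]
LT 150: heading 195 -> 345
Final: pos=(-15.335,-33.892), heading=345, 6 segment(s) drawn

Segment endpoints: x in {-15.335, -9.54, -3, -2.778, -2.293, 3.983, 7.607}, y in {-33.892, -32.339, -30.527, -28.715, -15.192, -6, -5.293}
xmin=-15.335, ymin=-33.892, xmax=7.607, ymax=-5.293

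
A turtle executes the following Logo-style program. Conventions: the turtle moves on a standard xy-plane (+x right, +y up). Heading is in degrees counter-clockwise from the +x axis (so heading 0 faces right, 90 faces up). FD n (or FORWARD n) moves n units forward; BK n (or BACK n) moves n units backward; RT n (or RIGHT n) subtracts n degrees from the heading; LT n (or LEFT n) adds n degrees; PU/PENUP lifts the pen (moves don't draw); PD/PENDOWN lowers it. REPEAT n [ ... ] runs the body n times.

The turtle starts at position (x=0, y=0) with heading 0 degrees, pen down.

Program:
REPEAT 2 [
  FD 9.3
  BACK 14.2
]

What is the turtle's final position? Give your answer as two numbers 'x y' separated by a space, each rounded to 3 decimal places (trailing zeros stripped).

Answer: -9.8 0

Derivation:
Executing turtle program step by step:
Start: pos=(0,0), heading=0, pen down
REPEAT 2 [
  -- iteration 1/2 --
  FD 9.3: (0,0) -> (9.3,0) [heading=0, draw]
  BK 14.2: (9.3,0) -> (-4.9,0) [heading=0, draw]
  -- iteration 2/2 --
  FD 9.3: (-4.9,0) -> (4.4,0) [heading=0, draw]
  BK 14.2: (4.4,0) -> (-9.8,0) [heading=0, draw]
]
Final: pos=(-9.8,0), heading=0, 4 segment(s) drawn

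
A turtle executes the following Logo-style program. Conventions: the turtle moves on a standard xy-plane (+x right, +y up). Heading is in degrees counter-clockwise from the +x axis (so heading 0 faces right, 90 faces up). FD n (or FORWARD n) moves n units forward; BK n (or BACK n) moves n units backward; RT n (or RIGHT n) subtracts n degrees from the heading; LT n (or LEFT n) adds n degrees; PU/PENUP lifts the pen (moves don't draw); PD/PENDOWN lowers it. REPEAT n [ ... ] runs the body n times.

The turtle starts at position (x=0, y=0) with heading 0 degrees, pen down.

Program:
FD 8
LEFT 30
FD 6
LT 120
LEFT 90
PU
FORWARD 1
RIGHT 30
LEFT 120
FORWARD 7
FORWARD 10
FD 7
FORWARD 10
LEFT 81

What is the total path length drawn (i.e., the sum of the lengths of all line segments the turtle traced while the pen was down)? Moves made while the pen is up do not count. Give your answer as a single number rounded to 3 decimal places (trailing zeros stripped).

Answer: 14

Derivation:
Executing turtle program step by step:
Start: pos=(0,0), heading=0, pen down
FD 8: (0,0) -> (8,0) [heading=0, draw]
LT 30: heading 0 -> 30
FD 6: (8,0) -> (13.196,3) [heading=30, draw]
LT 120: heading 30 -> 150
LT 90: heading 150 -> 240
PU: pen up
FD 1: (13.196,3) -> (12.696,2.134) [heading=240, move]
RT 30: heading 240 -> 210
LT 120: heading 210 -> 330
FD 7: (12.696,2.134) -> (18.758,-1.366) [heading=330, move]
FD 10: (18.758,-1.366) -> (27.419,-6.366) [heading=330, move]
FD 7: (27.419,-6.366) -> (33.481,-9.866) [heading=330, move]
FD 10: (33.481,-9.866) -> (42.141,-14.866) [heading=330, move]
LT 81: heading 330 -> 51
Final: pos=(42.141,-14.866), heading=51, 2 segment(s) drawn

Segment lengths:
  seg 1: (0,0) -> (8,0), length = 8
  seg 2: (8,0) -> (13.196,3), length = 6
Total = 14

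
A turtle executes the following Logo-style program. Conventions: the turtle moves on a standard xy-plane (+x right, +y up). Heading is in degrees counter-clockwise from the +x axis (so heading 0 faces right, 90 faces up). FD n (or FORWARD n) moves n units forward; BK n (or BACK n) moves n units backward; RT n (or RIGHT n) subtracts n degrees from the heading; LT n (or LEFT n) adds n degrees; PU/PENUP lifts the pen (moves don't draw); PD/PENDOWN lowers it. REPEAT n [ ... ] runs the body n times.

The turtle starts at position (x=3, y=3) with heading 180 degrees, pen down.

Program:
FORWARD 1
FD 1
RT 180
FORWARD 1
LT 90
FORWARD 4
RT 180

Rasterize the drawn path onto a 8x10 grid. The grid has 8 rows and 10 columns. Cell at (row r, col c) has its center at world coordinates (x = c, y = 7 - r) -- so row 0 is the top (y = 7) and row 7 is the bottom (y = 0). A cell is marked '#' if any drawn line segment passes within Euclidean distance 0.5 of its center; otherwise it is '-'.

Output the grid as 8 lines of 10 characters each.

Segment 0: (3,3) -> (2,3)
Segment 1: (2,3) -> (1,3)
Segment 2: (1,3) -> (2,3)
Segment 3: (2,3) -> (2,7)

Answer: --#-------
--#-------
--#-------
--#-------
-###------
----------
----------
----------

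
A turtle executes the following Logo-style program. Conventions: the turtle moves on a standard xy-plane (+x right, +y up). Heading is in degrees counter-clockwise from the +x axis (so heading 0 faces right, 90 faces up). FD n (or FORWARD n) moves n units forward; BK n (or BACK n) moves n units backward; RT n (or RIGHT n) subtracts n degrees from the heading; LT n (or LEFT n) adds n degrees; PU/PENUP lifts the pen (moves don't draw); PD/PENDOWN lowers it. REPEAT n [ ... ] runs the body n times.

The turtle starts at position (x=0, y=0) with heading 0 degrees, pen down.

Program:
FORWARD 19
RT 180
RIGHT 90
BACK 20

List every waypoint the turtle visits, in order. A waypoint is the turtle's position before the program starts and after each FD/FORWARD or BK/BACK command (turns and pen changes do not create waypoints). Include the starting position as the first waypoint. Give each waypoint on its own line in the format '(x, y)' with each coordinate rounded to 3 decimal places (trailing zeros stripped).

Answer: (0, 0)
(19, 0)
(19, -20)

Derivation:
Executing turtle program step by step:
Start: pos=(0,0), heading=0, pen down
FD 19: (0,0) -> (19,0) [heading=0, draw]
RT 180: heading 0 -> 180
RT 90: heading 180 -> 90
BK 20: (19,0) -> (19,-20) [heading=90, draw]
Final: pos=(19,-20), heading=90, 2 segment(s) drawn
Waypoints (3 total):
(0, 0)
(19, 0)
(19, -20)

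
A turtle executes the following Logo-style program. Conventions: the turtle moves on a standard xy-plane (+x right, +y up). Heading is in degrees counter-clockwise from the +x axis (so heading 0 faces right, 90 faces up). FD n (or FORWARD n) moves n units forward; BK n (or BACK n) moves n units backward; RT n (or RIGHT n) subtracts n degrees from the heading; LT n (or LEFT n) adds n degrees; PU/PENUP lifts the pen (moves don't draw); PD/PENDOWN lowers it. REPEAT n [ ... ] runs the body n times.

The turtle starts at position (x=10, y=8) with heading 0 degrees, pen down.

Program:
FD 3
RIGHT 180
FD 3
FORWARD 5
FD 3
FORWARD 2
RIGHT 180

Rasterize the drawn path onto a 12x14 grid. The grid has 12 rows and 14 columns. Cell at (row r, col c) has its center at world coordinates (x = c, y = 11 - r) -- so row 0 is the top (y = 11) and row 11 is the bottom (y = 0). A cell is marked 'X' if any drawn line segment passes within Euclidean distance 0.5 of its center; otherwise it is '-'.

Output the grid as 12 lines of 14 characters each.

Segment 0: (10,8) -> (13,8)
Segment 1: (13,8) -> (10,8)
Segment 2: (10,8) -> (5,8)
Segment 3: (5,8) -> (2,8)
Segment 4: (2,8) -> (0,8)

Answer: --------------
--------------
--------------
XXXXXXXXXXXXXX
--------------
--------------
--------------
--------------
--------------
--------------
--------------
--------------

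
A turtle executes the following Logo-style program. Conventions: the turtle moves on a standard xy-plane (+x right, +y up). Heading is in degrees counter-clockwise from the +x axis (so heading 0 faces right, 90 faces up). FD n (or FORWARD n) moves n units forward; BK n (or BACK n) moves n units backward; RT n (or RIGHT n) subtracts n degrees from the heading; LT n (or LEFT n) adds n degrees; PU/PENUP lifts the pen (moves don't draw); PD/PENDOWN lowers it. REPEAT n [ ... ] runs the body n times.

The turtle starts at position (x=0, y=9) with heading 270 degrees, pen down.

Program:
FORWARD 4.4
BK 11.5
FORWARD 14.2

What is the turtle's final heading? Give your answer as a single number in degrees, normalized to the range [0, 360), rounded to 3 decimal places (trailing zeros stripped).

Executing turtle program step by step:
Start: pos=(0,9), heading=270, pen down
FD 4.4: (0,9) -> (0,4.6) [heading=270, draw]
BK 11.5: (0,4.6) -> (0,16.1) [heading=270, draw]
FD 14.2: (0,16.1) -> (0,1.9) [heading=270, draw]
Final: pos=(0,1.9), heading=270, 3 segment(s) drawn

Answer: 270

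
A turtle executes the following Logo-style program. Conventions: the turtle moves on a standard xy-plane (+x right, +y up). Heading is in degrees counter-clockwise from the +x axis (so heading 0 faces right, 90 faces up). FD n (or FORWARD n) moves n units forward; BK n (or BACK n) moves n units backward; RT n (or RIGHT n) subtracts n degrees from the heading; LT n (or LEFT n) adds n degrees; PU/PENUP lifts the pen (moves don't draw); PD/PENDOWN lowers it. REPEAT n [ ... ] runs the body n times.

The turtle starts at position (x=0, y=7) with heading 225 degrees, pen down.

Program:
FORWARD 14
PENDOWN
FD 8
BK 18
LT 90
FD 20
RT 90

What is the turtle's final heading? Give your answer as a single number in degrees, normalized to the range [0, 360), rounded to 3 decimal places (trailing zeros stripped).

Answer: 225

Derivation:
Executing turtle program step by step:
Start: pos=(0,7), heading=225, pen down
FD 14: (0,7) -> (-9.899,-2.899) [heading=225, draw]
PD: pen down
FD 8: (-9.899,-2.899) -> (-15.556,-8.556) [heading=225, draw]
BK 18: (-15.556,-8.556) -> (-2.828,4.172) [heading=225, draw]
LT 90: heading 225 -> 315
FD 20: (-2.828,4.172) -> (11.314,-9.971) [heading=315, draw]
RT 90: heading 315 -> 225
Final: pos=(11.314,-9.971), heading=225, 4 segment(s) drawn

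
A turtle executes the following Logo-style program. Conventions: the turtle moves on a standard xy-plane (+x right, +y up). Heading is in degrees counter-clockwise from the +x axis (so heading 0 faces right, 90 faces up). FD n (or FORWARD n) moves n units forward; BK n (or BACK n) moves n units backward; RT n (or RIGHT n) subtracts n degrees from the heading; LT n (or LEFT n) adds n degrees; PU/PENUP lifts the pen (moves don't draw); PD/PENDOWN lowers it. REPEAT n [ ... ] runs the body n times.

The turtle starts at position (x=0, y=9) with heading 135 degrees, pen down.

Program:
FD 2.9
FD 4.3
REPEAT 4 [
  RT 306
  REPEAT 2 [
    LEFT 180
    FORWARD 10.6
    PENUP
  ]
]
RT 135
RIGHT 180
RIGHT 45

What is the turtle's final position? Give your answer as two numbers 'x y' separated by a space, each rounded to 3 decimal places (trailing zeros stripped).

Executing turtle program step by step:
Start: pos=(0,9), heading=135, pen down
FD 2.9: (0,9) -> (-2.051,11.051) [heading=135, draw]
FD 4.3: (-2.051,11.051) -> (-5.091,14.091) [heading=135, draw]
REPEAT 4 [
  -- iteration 1/4 --
  RT 306: heading 135 -> 189
  REPEAT 2 [
    -- iteration 1/2 --
    LT 180: heading 189 -> 9
    FD 10.6: (-5.091,14.091) -> (5.378,15.749) [heading=9, draw]
    PU: pen up
    -- iteration 2/2 --
    LT 180: heading 9 -> 189
    FD 10.6: (5.378,15.749) -> (-5.091,14.091) [heading=189, move]
    PU: pen up
  ]
  -- iteration 2/4 --
  RT 306: heading 189 -> 243
  REPEAT 2 [
    -- iteration 1/2 --
    LT 180: heading 243 -> 63
    FD 10.6: (-5.091,14.091) -> (-0.279,23.536) [heading=63, move]
    PU: pen up
    -- iteration 2/2 --
    LT 180: heading 63 -> 243
    FD 10.6: (-0.279,23.536) -> (-5.091,14.091) [heading=243, move]
    PU: pen up
  ]
  -- iteration 3/4 --
  RT 306: heading 243 -> 297
  REPEAT 2 [
    -- iteration 1/2 --
    LT 180: heading 297 -> 117
    FD 10.6: (-5.091,14.091) -> (-9.903,23.536) [heading=117, move]
    PU: pen up
    -- iteration 2/2 --
    LT 180: heading 117 -> 297
    FD 10.6: (-9.903,23.536) -> (-5.091,14.091) [heading=297, move]
    PU: pen up
  ]
  -- iteration 4/4 --
  RT 306: heading 297 -> 351
  REPEAT 2 [
    -- iteration 1/2 --
    LT 180: heading 351 -> 171
    FD 10.6: (-5.091,14.091) -> (-15.561,15.749) [heading=171, move]
    PU: pen up
    -- iteration 2/2 --
    LT 180: heading 171 -> 351
    FD 10.6: (-15.561,15.749) -> (-5.091,14.091) [heading=351, move]
    PU: pen up
  ]
]
RT 135: heading 351 -> 216
RT 180: heading 216 -> 36
RT 45: heading 36 -> 351
Final: pos=(-5.091,14.091), heading=351, 3 segment(s) drawn

Answer: -5.091 14.091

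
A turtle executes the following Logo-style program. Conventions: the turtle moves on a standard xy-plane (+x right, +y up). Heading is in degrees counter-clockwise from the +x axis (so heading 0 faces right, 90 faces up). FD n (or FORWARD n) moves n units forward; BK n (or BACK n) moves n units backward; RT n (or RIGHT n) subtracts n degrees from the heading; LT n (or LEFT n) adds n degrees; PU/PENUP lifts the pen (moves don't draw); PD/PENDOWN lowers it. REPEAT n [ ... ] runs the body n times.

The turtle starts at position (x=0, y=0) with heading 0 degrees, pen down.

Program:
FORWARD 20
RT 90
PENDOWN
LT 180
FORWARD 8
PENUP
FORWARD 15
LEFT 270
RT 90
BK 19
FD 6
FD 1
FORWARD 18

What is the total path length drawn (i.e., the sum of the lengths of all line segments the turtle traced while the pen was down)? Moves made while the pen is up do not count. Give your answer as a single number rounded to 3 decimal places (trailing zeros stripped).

Executing turtle program step by step:
Start: pos=(0,0), heading=0, pen down
FD 20: (0,0) -> (20,0) [heading=0, draw]
RT 90: heading 0 -> 270
PD: pen down
LT 180: heading 270 -> 90
FD 8: (20,0) -> (20,8) [heading=90, draw]
PU: pen up
FD 15: (20,8) -> (20,23) [heading=90, move]
LT 270: heading 90 -> 0
RT 90: heading 0 -> 270
BK 19: (20,23) -> (20,42) [heading=270, move]
FD 6: (20,42) -> (20,36) [heading=270, move]
FD 1: (20,36) -> (20,35) [heading=270, move]
FD 18: (20,35) -> (20,17) [heading=270, move]
Final: pos=(20,17), heading=270, 2 segment(s) drawn

Segment lengths:
  seg 1: (0,0) -> (20,0), length = 20
  seg 2: (20,0) -> (20,8), length = 8
Total = 28

Answer: 28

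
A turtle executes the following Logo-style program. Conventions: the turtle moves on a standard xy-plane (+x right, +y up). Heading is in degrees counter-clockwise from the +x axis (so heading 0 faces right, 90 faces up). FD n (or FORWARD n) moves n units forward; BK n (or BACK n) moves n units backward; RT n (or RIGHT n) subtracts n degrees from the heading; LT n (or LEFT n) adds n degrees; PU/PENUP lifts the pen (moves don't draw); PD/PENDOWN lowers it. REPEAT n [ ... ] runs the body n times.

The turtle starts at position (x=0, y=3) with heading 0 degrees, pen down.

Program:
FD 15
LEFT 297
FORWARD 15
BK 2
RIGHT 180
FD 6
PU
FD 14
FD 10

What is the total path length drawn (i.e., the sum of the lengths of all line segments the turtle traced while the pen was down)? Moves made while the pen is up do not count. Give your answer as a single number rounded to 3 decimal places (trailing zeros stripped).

Answer: 38

Derivation:
Executing turtle program step by step:
Start: pos=(0,3), heading=0, pen down
FD 15: (0,3) -> (15,3) [heading=0, draw]
LT 297: heading 0 -> 297
FD 15: (15,3) -> (21.81,-10.365) [heading=297, draw]
BK 2: (21.81,-10.365) -> (20.902,-8.583) [heading=297, draw]
RT 180: heading 297 -> 117
FD 6: (20.902,-8.583) -> (18.178,-3.237) [heading=117, draw]
PU: pen up
FD 14: (18.178,-3.237) -> (11.822,9.237) [heading=117, move]
FD 10: (11.822,9.237) -> (7.282,18.147) [heading=117, move]
Final: pos=(7.282,18.147), heading=117, 4 segment(s) drawn

Segment lengths:
  seg 1: (0,3) -> (15,3), length = 15
  seg 2: (15,3) -> (21.81,-10.365), length = 15
  seg 3: (21.81,-10.365) -> (20.902,-8.583), length = 2
  seg 4: (20.902,-8.583) -> (18.178,-3.237), length = 6
Total = 38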